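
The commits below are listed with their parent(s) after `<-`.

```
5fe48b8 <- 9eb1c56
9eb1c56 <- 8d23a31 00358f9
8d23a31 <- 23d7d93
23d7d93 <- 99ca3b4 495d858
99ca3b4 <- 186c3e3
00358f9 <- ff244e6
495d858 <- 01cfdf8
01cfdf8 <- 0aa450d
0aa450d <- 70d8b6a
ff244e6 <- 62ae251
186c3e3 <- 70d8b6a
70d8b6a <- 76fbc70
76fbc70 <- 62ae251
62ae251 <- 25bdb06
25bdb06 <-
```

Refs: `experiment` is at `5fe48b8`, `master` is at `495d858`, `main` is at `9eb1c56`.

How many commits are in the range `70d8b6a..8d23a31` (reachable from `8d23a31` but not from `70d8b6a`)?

Reachable from 8d23a31: {01cfdf8, 0aa450d, 186c3e3, 23d7d93, 25bdb06, 495d858, 62ae251, 70d8b6a, 76fbc70, 8d23a31, 99ca3b4}.
Reachable from 70d8b6a: {25bdb06, 62ae251, 70d8b6a, 76fbc70}.
In 8d23a31's history but not 70d8b6a's: {01cfdf8, 0aa450d, 186c3e3, 23d7d93, 495d858, 8d23a31, 99ca3b4} — 7 commits.

7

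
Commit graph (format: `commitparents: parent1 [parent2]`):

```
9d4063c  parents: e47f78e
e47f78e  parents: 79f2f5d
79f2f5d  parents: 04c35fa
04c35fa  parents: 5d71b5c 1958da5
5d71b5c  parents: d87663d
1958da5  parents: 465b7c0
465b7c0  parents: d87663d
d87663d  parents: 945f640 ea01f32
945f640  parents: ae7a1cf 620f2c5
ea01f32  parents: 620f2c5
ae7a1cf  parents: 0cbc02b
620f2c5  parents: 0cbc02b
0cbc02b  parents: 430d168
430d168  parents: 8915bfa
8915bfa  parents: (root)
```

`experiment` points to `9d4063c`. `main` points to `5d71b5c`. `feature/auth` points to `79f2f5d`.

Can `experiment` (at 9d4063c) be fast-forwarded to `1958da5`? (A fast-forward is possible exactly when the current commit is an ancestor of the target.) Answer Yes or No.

A fast-forward from 9d4063c to 1958da5 is possible iff 9d4063c is an ancestor of 1958da5.
Ancestors of 1958da5: {0cbc02b, 1958da5, 430d168, 465b7c0, 620f2c5, 8915bfa, 945f640, ae7a1cf, d87663d, ea01f32}.
9d4063c is not among them, so fast-forward is not possible.

No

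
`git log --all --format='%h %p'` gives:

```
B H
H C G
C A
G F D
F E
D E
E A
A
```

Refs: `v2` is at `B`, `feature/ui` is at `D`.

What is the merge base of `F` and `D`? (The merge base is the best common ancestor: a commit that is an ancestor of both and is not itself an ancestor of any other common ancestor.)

E

Ancestors of F: {A, E, F}.
Ancestors of D: {A, D, E}.
Common ancestors: {A, E}.
Among these, E is not an ancestor of any other common ancestor — it is the merge base.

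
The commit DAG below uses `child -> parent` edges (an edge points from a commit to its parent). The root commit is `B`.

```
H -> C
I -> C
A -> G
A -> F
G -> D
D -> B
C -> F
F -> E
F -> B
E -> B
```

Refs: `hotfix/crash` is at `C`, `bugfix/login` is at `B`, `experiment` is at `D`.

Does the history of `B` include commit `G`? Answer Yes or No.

No

Ancestors of B: {B}.
G is not in that set, so it is not an ancestor of B.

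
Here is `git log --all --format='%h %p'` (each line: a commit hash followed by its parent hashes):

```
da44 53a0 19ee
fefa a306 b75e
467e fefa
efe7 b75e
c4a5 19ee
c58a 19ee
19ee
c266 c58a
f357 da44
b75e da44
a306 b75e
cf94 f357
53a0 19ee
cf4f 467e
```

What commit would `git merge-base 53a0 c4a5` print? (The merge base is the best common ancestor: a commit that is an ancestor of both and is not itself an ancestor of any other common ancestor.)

Ancestors of 53a0: {19ee, 53a0}.
Ancestors of c4a5: {19ee, c4a5}.
Common ancestors: {19ee}.
The only common ancestor is 19ee, so it is the merge base.

19ee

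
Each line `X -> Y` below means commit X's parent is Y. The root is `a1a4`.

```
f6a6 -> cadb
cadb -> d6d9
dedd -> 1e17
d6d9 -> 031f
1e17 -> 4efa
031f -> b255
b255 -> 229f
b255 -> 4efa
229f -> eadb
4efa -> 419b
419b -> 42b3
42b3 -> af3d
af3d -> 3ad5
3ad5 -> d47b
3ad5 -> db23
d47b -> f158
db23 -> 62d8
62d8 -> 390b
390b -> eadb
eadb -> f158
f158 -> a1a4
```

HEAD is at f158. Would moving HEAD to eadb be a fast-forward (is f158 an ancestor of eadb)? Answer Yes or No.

Yes

A fast-forward from f158 to eadb is possible iff f158 is an ancestor of eadb.
Ancestors of eadb: {a1a4, eadb, f158}.
f158 is among them, so fast-forward is possible.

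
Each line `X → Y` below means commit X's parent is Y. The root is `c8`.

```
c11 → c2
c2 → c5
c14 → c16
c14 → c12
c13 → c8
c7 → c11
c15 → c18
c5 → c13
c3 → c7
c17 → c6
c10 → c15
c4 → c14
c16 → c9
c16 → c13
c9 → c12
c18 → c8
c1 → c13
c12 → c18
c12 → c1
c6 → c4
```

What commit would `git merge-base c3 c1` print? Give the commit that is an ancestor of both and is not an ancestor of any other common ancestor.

c13

Ancestors of c3: {c11, c13, c2, c3, c5, c7, c8}.
Ancestors of c1: {c1, c13, c8}.
Common ancestors: {c13, c8}.
Among these, c13 is not an ancestor of any other common ancestor — it is the merge base.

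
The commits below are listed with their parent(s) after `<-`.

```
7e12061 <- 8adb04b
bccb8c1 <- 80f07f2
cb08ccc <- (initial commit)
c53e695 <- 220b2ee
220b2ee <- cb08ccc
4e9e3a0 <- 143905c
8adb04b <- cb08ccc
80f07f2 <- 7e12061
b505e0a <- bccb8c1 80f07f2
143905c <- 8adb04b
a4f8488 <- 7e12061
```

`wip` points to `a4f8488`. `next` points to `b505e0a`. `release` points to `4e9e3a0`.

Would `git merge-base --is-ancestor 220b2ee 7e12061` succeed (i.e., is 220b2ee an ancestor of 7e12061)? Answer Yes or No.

No

Ancestors of 7e12061: {7e12061, 8adb04b, cb08ccc}.
220b2ee is not in that set, so it is not an ancestor of 7e12061.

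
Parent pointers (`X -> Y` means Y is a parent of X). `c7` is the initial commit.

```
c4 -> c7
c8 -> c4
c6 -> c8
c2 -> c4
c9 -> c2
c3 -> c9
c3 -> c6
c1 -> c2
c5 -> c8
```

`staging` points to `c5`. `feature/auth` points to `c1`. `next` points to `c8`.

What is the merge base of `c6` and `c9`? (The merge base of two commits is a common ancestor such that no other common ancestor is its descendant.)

c4

Ancestors of c6: {c4, c6, c7, c8}.
Ancestors of c9: {c2, c4, c7, c9}.
Common ancestors: {c4, c7}.
Among these, c4 is not an ancestor of any other common ancestor — it is the merge base.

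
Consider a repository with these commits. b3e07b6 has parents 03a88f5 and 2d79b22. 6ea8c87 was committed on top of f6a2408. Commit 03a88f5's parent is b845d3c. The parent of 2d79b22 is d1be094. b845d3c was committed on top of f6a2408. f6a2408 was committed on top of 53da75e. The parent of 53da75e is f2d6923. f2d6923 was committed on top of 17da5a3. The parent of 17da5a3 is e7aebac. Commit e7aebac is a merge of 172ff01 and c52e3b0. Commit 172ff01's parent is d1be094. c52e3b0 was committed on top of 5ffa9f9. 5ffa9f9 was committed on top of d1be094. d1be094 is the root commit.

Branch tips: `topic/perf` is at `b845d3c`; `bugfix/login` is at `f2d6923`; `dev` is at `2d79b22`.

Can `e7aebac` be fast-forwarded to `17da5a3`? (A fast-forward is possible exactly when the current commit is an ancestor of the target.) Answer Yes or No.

A fast-forward from e7aebac to 17da5a3 is possible iff e7aebac is an ancestor of 17da5a3.
Ancestors of 17da5a3: {172ff01, 17da5a3, 5ffa9f9, c52e3b0, d1be094, e7aebac}.
e7aebac is among them, so fast-forward is possible.

Yes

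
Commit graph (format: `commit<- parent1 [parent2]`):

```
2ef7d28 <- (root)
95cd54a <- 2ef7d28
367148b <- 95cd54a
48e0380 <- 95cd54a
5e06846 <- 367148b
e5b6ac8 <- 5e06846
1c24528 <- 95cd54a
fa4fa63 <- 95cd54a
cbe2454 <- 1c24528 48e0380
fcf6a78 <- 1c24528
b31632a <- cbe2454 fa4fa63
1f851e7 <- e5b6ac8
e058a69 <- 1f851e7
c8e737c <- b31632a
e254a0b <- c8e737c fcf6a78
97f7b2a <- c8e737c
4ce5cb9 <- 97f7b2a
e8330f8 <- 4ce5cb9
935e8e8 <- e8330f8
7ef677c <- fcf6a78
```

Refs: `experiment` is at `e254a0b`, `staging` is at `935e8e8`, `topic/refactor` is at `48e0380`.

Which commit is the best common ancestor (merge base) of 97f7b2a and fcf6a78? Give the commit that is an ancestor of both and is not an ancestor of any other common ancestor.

Ancestors of 97f7b2a: {1c24528, 2ef7d28, 48e0380, 95cd54a, 97f7b2a, b31632a, c8e737c, cbe2454, fa4fa63}.
Ancestors of fcf6a78: {1c24528, 2ef7d28, 95cd54a, fcf6a78}.
Common ancestors: {1c24528, 2ef7d28, 95cd54a}.
Among these, 1c24528 is not an ancestor of any other common ancestor — it is the merge base.

1c24528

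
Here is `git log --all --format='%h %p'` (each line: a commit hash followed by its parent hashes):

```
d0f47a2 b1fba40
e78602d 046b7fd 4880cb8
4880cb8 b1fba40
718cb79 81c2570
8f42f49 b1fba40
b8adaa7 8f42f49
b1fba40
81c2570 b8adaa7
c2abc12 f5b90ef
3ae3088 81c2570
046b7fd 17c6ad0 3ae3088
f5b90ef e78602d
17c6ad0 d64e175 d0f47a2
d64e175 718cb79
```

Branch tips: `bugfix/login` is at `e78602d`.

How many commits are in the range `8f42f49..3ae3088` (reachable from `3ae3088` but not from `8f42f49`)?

Reachable from 3ae3088: {3ae3088, 81c2570, 8f42f49, b1fba40, b8adaa7}.
Reachable from 8f42f49: {8f42f49, b1fba40}.
In 3ae3088's history but not 8f42f49's: {3ae3088, 81c2570, b8adaa7} — 3 commits.

3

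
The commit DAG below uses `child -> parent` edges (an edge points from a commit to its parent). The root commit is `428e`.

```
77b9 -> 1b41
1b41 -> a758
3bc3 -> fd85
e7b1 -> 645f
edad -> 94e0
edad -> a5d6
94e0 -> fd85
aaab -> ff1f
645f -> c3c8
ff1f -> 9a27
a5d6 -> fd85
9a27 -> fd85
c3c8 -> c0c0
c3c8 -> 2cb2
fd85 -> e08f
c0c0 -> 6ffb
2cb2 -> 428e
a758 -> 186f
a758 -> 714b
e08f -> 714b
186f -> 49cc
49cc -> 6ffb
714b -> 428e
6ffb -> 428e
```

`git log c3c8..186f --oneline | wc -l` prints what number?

Reachable from 186f: {186f, 428e, 49cc, 6ffb}.
Reachable from c3c8: {2cb2, 428e, 6ffb, c0c0, c3c8}.
In 186f's history but not c3c8's: {186f, 49cc} — 2 commits.

2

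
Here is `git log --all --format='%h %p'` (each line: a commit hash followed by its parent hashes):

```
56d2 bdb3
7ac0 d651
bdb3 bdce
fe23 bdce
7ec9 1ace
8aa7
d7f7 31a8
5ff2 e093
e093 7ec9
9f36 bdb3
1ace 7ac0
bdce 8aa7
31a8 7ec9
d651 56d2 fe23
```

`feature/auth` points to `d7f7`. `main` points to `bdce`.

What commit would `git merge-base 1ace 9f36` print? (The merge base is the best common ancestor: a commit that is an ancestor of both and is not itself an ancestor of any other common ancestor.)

Ancestors of 1ace: {1ace, 56d2, 7ac0, 8aa7, bdb3, bdce, d651, fe23}.
Ancestors of 9f36: {8aa7, 9f36, bdb3, bdce}.
Common ancestors: {8aa7, bdb3, bdce}.
Among these, bdb3 is not an ancestor of any other common ancestor — it is the merge base.

bdb3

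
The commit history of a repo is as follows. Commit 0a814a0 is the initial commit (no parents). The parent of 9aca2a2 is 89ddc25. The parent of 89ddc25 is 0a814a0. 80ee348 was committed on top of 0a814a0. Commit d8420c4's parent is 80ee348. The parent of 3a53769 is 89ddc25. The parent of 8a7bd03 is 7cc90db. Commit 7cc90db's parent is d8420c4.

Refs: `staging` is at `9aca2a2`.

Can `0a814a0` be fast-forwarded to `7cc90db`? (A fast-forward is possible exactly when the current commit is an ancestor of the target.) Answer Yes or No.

A fast-forward from 0a814a0 to 7cc90db is possible iff 0a814a0 is an ancestor of 7cc90db.
Ancestors of 7cc90db: {0a814a0, 7cc90db, 80ee348, d8420c4}.
0a814a0 is among them, so fast-forward is possible.

Yes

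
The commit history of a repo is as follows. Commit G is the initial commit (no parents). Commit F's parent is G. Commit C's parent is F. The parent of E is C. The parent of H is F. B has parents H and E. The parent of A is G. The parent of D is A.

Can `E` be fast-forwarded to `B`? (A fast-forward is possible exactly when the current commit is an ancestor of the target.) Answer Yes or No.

A fast-forward from E to B is possible iff E is an ancestor of B.
Ancestors of B: {B, C, E, F, G, H}.
E is among them, so fast-forward is possible.

Yes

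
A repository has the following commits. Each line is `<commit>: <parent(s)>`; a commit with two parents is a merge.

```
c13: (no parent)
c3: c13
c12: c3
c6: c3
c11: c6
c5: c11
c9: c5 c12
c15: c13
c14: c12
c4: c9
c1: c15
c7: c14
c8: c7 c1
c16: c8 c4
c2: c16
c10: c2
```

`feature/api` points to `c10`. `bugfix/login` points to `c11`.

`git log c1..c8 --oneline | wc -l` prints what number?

Reachable from c8: {c1, c12, c13, c14, c15, c3, c7, c8}.
Reachable from c1: {c1, c13, c15}.
In c8's history but not c1's: {c12, c14, c3, c7, c8} — 5 commits.

5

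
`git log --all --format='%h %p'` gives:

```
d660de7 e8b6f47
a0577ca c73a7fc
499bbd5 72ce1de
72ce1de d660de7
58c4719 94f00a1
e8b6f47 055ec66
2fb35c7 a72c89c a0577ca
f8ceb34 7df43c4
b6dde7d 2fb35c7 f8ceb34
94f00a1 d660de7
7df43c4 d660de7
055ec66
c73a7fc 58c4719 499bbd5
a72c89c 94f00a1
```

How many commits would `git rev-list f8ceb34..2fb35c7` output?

8

Reachable from 2fb35c7: {055ec66, 2fb35c7, 499bbd5, 58c4719, 72ce1de, 94f00a1, a0577ca, a72c89c, c73a7fc, d660de7, e8b6f47}.
Reachable from f8ceb34: {055ec66, 7df43c4, d660de7, e8b6f47, f8ceb34}.
In 2fb35c7's history but not f8ceb34's: {2fb35c7, 499bbd5, 58c4719, 72ce1de, 94f00a1, a0577ca, a72c89c, c73a7fc} — 8 commits.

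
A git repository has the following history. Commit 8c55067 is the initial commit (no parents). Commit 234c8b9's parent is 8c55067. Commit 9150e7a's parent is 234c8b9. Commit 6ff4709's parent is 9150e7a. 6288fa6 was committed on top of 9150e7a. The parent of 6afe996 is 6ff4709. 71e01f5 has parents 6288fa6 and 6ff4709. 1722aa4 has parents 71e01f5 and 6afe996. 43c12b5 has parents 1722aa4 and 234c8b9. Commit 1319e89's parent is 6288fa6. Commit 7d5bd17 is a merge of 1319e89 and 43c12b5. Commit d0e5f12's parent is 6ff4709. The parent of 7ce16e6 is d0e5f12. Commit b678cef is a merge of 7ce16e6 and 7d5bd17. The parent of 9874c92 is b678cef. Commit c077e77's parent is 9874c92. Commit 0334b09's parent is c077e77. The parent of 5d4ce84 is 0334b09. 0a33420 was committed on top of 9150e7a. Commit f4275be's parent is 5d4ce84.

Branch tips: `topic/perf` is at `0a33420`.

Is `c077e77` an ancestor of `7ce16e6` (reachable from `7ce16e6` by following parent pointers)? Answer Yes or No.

No

Ancestors of 7ce16e6: {234c8b9, 6ff4709, 7ce16e6, 8c55067, 9150e7a, d0e5f12}.
c077e77 is not in that set, so it is not an ancestor of 7ce16e6.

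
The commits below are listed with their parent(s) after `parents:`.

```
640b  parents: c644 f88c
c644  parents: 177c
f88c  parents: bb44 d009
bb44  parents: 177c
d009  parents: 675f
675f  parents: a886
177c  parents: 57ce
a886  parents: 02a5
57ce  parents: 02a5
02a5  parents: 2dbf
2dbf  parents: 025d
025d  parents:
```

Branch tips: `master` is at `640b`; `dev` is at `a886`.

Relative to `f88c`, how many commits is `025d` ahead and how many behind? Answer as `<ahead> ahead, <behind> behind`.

0 ahead, 9 behind

Reachable from 025d: {025d}.
Reachable from f88c: {025d, 02a5, 177c, 2dbf, 57ce, 675f, a886, bb44, d009, f88c}.
Only in 025d's history (ahead): {} — 0.
Only in f88c's history (behind): {02a5, 177c, 2dbf, 57ce, 675f, a886, bb44, d009, f88c} — 9.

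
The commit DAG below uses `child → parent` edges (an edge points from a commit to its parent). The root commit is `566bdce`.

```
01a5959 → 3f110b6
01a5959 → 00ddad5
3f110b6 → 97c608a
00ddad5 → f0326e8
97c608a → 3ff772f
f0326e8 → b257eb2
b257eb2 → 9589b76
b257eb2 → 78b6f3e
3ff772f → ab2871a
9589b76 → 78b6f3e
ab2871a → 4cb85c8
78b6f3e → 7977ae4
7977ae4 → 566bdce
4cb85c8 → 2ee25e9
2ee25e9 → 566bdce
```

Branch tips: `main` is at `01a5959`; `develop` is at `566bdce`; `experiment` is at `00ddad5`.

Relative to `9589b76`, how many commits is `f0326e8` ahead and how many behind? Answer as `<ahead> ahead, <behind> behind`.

Reachable from f0326e8: {566bdce, 78b6f3e, 7977ae4, 9589b76, b257eb2, f0326e8}.
Reachable from 9589b76: {566bdce, 78b6f3e, 7977ae4, 9589b76}.
Only in f0326e8's history (ahead): {b257eb2, f0326e8} — 2.
Only in 9589b76's history (behind): {} — 0.

2 ahead, 0 behind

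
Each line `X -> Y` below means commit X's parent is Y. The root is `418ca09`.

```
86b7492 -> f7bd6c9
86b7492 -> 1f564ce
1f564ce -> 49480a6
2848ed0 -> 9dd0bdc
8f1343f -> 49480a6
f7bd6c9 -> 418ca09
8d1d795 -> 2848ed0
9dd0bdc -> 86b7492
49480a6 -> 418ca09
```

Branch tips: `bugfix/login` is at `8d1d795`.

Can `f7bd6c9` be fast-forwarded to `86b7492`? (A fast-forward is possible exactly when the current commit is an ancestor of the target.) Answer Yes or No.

Yes

A fast-forward from f7bd6c9 to 86b7492 is possible iff f7bd6c9 is an ancestor of 86b7492.
Ancestors of 86b7492: {1f564ce, 418ca09, 49480a6, 86b7492, f7bd6c9}.
f7bd6c9 is among them, so fast-forward is possible.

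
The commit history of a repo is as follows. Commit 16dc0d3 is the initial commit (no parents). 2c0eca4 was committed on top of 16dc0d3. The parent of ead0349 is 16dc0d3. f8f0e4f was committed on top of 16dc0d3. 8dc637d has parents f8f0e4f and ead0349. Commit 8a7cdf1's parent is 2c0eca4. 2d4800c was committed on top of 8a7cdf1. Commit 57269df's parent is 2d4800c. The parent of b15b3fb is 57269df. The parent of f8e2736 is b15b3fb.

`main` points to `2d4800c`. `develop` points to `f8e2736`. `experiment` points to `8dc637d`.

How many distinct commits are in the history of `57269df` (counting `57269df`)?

Walking parent pointers from 57269df: reachable set = {16dc0d3, 2c0eca4, 2d4800c, 57269df, 8a7cdf1}.
That is 5 commits.

5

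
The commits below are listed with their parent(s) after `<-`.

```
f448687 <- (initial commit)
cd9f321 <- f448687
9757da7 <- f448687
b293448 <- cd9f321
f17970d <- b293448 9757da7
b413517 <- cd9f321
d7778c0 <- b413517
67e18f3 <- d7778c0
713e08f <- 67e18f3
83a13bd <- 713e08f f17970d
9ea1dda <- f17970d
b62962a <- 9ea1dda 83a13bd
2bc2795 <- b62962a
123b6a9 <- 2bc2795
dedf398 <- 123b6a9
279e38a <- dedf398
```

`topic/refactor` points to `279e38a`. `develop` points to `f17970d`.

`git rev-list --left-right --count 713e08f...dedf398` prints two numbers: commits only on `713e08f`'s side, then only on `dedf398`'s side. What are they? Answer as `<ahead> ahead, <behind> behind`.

0 ahead, 9 behind

Reachable from 713e08f: {67e18f3, 713e08f, b413517, cd9f321, d7778c0, f448687}.
Reachable from dedf398: {123b6a9, 2bc2795, 67e18f3, 713e08f, 83a13bd, 9757da7, 9ea1dda, b293448, b413517, b62962a, cd9f321, d7778c0, dedf398, f17970d, f448687}.
Only in 713e08f's history (ahead): {} — 0.
Only in dedf398's history (behind): {123b6a9, 2bc2795, 83a13bd, 9757da7, 9ea1dda, b293448, b62962a, dedf398, f17970d} — 9.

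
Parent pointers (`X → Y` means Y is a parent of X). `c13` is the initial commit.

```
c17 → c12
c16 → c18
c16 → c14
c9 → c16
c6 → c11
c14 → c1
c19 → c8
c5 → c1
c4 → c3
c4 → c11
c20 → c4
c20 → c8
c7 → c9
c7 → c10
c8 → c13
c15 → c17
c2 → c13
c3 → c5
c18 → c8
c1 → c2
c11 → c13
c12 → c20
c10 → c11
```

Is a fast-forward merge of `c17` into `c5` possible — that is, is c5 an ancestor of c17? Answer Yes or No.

A fast-forward from c5 to c17 is possible iff c5 is an ancestor of c17.
Ancestors of c17: {c1, c11, c12, c13, c17, c2, c20, c3, c4, c5, c8}.
c5 is among them, so fast-forward is possible.

Yes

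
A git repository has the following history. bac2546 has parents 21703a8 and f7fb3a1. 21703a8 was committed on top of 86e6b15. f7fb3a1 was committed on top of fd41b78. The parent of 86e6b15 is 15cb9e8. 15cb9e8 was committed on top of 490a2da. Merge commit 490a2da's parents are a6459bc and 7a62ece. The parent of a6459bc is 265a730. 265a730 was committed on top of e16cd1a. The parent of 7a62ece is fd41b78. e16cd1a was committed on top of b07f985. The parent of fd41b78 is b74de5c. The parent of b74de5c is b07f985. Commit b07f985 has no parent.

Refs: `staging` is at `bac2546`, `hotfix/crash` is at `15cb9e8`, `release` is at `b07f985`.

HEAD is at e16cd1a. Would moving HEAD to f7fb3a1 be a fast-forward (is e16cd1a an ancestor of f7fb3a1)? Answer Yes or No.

No

A fast-forward from e16cd1a to f7fb3a1 is possible iff e16cd1a is an ancestor of f7fb3a1.
Ancestors of f7fb3a1: {b07f985, b74de5c, f7fb3a1, fd41b78}.
e16cd1a is not among them, so fast-forward is not possible.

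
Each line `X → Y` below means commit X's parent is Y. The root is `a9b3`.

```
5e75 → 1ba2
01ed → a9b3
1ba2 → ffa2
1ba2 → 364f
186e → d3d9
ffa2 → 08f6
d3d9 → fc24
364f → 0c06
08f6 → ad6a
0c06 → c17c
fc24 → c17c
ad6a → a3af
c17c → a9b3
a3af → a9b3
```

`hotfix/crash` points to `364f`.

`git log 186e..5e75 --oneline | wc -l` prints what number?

Reachable from 5e75: {08f6, 0c06, 1ba2, 364f, 5e75, a3af, a9b3, ad6a, c17c, ffa2}.
Reachable from 186e: {186e, a9b3, c17c, d3d9, fc24}.
In 5e75's history but not 186e's: {08f6, 0c06, 1ba2, 364f, 5e75, a3af, ad6a, ffa2} — 8 commits.

8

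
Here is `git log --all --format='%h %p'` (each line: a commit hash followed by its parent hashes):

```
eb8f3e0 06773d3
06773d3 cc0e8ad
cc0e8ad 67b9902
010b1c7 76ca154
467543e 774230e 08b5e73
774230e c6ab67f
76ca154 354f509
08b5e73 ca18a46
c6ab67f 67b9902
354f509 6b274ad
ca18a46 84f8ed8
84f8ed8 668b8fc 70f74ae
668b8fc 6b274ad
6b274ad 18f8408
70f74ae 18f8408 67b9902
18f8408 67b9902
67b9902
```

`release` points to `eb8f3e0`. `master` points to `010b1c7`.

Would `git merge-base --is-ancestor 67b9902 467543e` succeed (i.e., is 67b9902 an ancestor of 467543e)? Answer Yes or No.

Yes

Ancestors of 467543e (commits reachable by following parents): {08b5e73, 18f8408, 467543e, 668b8fc, 67b9902, 6b274ad, 70f74ae, 774230e, 84f8ed8, c6ab67f, ca18a46}.
67b9902 is in that set, so it is an ancestor of 467543e.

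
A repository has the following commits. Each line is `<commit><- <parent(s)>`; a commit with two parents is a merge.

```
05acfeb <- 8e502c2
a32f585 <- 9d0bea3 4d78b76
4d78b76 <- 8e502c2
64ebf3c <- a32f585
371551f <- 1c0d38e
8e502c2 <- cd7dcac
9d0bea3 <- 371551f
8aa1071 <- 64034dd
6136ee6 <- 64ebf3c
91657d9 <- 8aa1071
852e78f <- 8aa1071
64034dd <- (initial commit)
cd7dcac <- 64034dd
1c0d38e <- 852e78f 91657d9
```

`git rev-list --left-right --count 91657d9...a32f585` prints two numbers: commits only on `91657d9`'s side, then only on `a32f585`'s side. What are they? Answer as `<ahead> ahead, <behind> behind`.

0 ahead, 8 behind

Reachable from 91657d9: {64034dd, 8aa1071, 91657d9}.
Reachable from a32f585: {1c0d38e, 371551f, 4d78b76, 64034dd, 852e78f, 8aa1071, 8e502c2, 91657d9, 9d0bea3, a32f585, cd7dcac}.
Only in 91657d9's history (ahead): {} — 0.
Only in a32f585's history (behind): {1c0d38e, 371551f, 4d78b76, 852e78f, 8e502c2, 9d0bea3, a32f585, cd7dcac} — 8.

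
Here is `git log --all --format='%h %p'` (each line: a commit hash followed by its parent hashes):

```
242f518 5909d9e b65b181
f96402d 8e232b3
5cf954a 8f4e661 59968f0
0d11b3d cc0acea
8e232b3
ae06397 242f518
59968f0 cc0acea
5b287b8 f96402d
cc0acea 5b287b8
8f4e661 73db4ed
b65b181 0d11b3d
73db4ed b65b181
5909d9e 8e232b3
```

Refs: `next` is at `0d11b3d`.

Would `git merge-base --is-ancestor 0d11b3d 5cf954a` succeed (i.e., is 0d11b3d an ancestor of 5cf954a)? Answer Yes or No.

Yes

Ancestors of 5cf954a (commits reachable by following parents): {0d11b3d, 59968f0, 5b287b8, 5cf954a, 73db4ed, 8e232b3, 8f4e661, b65b181, cc0acea, f96402d}.
0d11b3d is in that set, so it is an ancestor of 5cf954a.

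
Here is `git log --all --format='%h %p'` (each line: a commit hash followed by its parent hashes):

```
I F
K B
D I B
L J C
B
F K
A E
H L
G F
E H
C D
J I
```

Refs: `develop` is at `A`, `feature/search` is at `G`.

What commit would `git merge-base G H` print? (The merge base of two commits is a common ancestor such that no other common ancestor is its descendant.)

Ancestors of G: {B, F, G, K}.
Ancestors of H: {B, C, D, F, H, I, J, K, L}.
Common ancestors: {B, F, K}.
Among these, F is not an ancestor of any other common ancestor — it is the merge base.

F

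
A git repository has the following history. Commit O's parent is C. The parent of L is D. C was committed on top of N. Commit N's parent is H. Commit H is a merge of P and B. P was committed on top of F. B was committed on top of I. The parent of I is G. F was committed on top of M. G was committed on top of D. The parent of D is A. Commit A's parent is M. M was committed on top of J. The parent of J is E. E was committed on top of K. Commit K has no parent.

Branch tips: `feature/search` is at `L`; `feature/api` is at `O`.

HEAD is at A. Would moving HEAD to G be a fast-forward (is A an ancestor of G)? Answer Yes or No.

Yes

A fast-forward from A to G is possible iff A is an ancestor of G.
Ancestors of G: {A, D, E, G, J, K, M}.
A is among them, so fast-forward is possible.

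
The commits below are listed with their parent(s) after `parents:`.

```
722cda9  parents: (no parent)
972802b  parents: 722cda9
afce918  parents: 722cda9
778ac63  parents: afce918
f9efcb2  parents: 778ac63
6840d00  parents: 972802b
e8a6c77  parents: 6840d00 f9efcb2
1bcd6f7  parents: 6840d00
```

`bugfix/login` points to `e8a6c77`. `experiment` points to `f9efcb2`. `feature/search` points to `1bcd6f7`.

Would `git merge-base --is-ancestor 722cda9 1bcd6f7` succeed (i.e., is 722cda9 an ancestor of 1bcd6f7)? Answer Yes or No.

Yes

Ancestors of 1bcd6f7 (commits reachable by following parents): {1bcd6f7, 6840d00, 722cda9, 972802b}.
722cda9 is in that set, so it is an ancestor of 1bcd6f7.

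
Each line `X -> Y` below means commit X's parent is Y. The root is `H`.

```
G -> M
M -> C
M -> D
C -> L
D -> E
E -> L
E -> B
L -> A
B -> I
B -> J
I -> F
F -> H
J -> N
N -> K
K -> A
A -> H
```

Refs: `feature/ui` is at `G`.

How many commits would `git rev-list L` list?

Walking parent pointers from L: reachable set = {A, H, L}.
That is 3 commits.

3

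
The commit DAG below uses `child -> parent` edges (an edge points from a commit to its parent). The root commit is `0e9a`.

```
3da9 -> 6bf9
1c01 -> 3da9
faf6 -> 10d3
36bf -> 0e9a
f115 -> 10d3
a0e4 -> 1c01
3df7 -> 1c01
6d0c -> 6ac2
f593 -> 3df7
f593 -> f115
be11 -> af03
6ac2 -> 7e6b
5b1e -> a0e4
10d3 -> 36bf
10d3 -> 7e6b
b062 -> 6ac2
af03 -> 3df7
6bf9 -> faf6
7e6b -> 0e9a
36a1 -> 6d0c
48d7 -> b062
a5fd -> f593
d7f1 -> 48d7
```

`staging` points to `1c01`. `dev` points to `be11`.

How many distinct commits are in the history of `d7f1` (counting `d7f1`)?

Walking parent pointers from d7f1: reachable set = {0e9a, 48d7, 6ac2, 7e6b, b062, d7f1}.
That is 6 commits.

6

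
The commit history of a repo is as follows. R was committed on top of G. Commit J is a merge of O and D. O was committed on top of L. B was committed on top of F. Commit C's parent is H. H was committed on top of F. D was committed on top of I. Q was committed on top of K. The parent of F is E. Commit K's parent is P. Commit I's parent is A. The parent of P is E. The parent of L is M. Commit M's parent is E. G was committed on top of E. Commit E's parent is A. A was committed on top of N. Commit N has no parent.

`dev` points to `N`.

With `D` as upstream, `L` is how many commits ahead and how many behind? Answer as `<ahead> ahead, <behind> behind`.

Reachable from L: {A, E, L, M, N}.
Reachable from D: {A, D, I, N}.
Only in L's history (ahead): {E, L, M} — 3.
Only in D's history (behind): {D, I} — 2.

3 ahead, 2 behind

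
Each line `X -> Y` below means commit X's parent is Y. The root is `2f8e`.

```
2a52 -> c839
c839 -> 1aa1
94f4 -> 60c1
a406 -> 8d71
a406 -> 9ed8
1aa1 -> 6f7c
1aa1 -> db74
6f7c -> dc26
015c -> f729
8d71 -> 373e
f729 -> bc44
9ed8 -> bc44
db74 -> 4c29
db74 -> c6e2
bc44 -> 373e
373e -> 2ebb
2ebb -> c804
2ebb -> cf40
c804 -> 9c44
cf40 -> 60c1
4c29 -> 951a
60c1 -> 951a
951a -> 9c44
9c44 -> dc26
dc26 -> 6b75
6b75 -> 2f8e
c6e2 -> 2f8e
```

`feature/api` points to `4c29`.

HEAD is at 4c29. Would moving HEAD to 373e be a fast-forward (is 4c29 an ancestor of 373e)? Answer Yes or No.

No

A fast-forward from 4c29 to 373e is possible iff 4c29 is an ancestor of 373e.
Ancestors of 373e: {2ebb, 2f8e, 373e, 60c1, 6b75, 951a, 9c44, c804, cf40, dc26}.
4c29 is not among them, so fast-forward is not possible.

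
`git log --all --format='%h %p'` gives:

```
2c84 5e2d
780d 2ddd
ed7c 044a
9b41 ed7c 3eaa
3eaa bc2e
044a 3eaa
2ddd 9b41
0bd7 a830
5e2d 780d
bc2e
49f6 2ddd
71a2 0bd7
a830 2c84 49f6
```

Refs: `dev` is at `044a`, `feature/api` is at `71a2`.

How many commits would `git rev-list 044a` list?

Walking parent pointers from 044a: reachable set = {044a, 3eaa, bc2e}.
That is 3 commits.

3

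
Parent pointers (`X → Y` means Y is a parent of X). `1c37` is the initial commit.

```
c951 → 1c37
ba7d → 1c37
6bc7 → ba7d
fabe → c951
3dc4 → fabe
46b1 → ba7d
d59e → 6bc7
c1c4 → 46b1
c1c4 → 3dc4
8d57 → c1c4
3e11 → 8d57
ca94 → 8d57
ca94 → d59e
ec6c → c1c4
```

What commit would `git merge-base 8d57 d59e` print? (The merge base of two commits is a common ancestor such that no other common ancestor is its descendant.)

Ancestors of 8d57: {1c37, 3dc4, 46b1, 8d57, ba7d, c1c4, c951, fabe}.
Ancestors of d59e: {1c37, 6bc7, ba7d, d59e}.
Common ancestors: {1c37, ba7d}.
Among these, ba7d is not an ancestor of any other common ancestor — it is the merge base.

ba7d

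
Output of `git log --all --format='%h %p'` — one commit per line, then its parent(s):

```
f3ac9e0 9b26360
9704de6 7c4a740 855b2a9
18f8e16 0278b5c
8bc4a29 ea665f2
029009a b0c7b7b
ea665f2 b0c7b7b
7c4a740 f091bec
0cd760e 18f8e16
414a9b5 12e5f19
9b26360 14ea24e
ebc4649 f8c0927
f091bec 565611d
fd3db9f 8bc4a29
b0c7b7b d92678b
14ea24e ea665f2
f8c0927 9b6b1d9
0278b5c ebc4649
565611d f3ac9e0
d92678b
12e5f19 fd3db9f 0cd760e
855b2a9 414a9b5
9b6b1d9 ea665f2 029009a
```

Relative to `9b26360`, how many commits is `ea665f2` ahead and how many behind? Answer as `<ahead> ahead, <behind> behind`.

Reachable from ea665f2: {b0c7b7b, d92678b, ea665f2}.
Reachable from 9b26360: {14ea24e, 9b26360, b0c7b7b, d92678b, ea665f2}.
Only in ea665f2's history (ahead): {} — 0.
Only in 9b26360's history (behind): {14ea24e, 9b26360} — 2.

0 ahead, 2 behind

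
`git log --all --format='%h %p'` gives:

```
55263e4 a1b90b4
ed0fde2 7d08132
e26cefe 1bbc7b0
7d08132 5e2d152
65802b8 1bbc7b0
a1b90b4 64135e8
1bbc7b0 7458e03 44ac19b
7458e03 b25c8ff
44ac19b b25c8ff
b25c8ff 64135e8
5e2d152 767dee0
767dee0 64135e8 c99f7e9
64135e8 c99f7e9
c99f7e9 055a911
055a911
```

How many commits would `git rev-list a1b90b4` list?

Walking parent pointers from a1b90b4: reachable set = {055a911, 64135e8, a1b90b4, c99f7e9}.
That is 4 commits.

4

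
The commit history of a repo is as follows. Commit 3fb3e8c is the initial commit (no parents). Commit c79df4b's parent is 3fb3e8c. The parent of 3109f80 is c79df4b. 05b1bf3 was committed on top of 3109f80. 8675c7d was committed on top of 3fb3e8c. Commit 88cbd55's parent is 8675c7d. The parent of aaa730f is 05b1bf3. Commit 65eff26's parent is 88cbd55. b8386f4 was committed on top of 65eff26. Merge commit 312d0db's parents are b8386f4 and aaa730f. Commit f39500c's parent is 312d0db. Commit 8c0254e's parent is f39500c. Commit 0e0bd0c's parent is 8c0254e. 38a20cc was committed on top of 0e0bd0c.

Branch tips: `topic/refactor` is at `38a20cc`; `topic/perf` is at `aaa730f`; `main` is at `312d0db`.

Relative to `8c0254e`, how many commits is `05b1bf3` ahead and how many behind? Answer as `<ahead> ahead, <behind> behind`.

Reachable from 05b1bf3: {05b1bf3, 3109f80, 3fb3e8c, c79df4b}.
Reachable from 8c0254e: {05b1bf3, 3109f80, 312d0db, 3fb3e8c, 65eff26, 8675c7d, 88cbd55, 8c0254e, aaa730f, b8386f4, c79df4b, f39500c}.
Only in 05b1bf3's history (ahead): {} — 0.
Only in 8c0254e's history (behind): {312d0db, 65eff26, 8675c7d, 88cbd55, 8c0254e, aaa730f, b8386f4, f39500c} — 8.

0 ahead, 8 behind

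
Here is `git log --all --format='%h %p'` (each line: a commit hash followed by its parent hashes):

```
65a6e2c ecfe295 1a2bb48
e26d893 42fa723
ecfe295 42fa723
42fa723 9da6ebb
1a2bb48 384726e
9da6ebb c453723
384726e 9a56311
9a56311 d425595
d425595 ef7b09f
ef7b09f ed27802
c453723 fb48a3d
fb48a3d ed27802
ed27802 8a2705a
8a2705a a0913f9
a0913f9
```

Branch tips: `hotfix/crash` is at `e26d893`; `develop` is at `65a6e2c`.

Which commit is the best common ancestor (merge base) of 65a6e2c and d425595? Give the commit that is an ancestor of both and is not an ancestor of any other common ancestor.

d425595

Ancestors of 65a6e2c: {1a2bb48, 384726e, 42fa723, 65a6e2c, 8a2705a, 9a56311, 9da6ebb, a0913f9, c453723, d425595, ecfe295, ed27802, ef7b09f, fb48a3d}.
Ancestors of d425595: {8a2705a, a0913f9, d425595, ed27802, ef7b09f}.
Common ancestors: {8a2705a, a0913f9, d425595, ed27802, ef7b09f}.
Among these, d425595 is not an ancestor of any other common ancestor — it is the merge base.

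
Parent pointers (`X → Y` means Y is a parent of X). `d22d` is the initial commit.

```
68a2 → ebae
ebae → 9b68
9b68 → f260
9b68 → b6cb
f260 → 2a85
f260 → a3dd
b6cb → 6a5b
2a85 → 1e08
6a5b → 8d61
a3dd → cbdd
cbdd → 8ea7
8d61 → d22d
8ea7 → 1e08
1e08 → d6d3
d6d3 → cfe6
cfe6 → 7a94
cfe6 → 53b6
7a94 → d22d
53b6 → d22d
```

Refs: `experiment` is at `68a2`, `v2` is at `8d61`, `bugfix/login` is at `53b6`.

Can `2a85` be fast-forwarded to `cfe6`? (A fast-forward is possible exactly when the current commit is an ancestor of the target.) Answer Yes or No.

No

A fast-forward from 2a85 to cfe6 is possible iff 2a85 is an ancestor of cfe6.
Ancestors of cfe6: {53b6, 7a94, cfe6, d22d}.
2a85 is not among them, so fast-forward is not possible.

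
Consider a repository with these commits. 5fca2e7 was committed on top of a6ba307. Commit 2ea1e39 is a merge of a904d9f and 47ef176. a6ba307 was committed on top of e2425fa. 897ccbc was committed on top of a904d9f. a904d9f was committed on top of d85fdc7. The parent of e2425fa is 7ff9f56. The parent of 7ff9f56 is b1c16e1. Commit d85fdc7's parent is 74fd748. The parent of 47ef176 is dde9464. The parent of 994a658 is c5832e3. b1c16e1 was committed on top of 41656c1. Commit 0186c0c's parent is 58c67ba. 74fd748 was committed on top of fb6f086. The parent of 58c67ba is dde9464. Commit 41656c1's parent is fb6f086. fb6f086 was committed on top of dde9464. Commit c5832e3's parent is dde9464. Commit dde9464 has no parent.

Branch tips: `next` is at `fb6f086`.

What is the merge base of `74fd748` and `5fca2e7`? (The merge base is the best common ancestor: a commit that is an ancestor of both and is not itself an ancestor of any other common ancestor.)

Ancestors of 74fd748: {74fd748, dde9464, fb6f086}.
Ancestors of 5fca2e7: {41656c1, 5fca2e7, 7ff9f56, a6ba307, b1c16e1, dde9464, e2425fa, fb6f086}.
Common ancestors: {dde9464, fb6f086}.
Among these, fb6f086 is not an ancestor of any other common ancestor — it is the merge base.

fb6f086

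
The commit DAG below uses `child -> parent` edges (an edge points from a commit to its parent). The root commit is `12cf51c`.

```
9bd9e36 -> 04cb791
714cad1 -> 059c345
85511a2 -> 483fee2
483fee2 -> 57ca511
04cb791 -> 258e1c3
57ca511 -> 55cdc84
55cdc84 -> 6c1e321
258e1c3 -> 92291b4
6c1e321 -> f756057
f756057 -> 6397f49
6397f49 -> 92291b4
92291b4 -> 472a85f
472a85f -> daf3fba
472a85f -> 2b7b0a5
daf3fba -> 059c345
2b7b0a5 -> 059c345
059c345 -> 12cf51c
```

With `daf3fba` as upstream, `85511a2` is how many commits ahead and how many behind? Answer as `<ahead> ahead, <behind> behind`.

10 ahead, 0 behind

Reachable from 85511a2: {059c345, 12cf51c, 2b7b0a5, 472a85f, 483fee2, 55cdc84, 57ca511, 6397f49, 6c1e321, 85511a2, 92291b4, daf3fba, f756057}.
Reachable from daf3fba: {059c345, 12cf51c, daf3fba}.
Only in 85511a2's history (ahead): {2b7b0a5, 472a85f, 483fee2, 55cdc84, 57ca511, 6397f49, 6c1e321, 85511a2, 92291b4, f756057} — 10.
Only in daf3fba's history (behind): {} — 0.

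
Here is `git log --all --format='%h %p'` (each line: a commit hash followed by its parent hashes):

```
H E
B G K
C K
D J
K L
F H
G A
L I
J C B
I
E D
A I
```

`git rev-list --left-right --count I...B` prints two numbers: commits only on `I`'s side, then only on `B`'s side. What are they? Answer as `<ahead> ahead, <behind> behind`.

Reachable from I: {I}.
Reachable from B: {A, B, G, I, K, L}.
Only in I's history (ahead): {} — 0.
Only in B's history (behind): {A, B, G, K, L} — 5.

0 ahead, 5 behind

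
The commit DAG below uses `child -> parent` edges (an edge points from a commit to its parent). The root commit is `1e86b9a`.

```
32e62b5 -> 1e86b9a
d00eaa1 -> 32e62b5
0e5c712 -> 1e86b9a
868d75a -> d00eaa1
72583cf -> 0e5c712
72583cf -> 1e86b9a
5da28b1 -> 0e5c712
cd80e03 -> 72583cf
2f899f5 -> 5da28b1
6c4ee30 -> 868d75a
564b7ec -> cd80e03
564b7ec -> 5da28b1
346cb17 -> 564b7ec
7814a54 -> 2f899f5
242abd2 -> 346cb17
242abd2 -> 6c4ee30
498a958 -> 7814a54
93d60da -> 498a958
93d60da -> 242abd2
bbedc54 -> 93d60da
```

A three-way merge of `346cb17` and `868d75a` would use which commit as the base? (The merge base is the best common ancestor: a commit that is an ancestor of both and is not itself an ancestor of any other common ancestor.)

Ancestors of 346cb17: {0e5c712, 1e86b9a, 346cb17, 564b7ec, 5da28b1, 72583cf, cd80e03}.
Ancestors of 868d75a: {1e86b9a, 32e62b5, 868d75a, d00eaa1}.
Common ancestors: {1e86b9a}.
The only common ancestor is 1e86b9a, so it is the merge base.

1e86b9a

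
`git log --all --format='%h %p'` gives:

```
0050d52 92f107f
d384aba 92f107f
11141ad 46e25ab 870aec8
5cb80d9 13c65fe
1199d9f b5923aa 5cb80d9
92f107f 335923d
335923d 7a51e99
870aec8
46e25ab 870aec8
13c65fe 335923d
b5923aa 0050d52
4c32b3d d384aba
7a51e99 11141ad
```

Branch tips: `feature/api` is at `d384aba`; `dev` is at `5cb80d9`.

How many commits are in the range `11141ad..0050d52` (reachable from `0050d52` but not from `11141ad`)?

4

Reachable from 0050d52: {0050d52, 11141ad, 335923d, 46e25ab, 7a51e99, 870aec8, 92f107f}.
Reachable from 11141ad: {11141ad, 46e25ab, 870aec8}.
In 0050d52's history but not 11141ad's: {0050d52, 335923d, 7a51e99, 92f107f} — 4 commits.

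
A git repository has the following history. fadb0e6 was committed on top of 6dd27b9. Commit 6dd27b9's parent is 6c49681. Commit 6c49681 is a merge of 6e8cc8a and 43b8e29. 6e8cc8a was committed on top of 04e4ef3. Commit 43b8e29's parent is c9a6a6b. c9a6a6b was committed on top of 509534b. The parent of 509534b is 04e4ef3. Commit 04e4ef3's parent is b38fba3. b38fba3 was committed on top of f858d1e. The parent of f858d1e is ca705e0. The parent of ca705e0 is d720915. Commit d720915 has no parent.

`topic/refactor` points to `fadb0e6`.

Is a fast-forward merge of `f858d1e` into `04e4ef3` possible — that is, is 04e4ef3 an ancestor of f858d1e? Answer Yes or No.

A fast-forward from 04e4ef3 to f858d1e is possible iff 04e4ef3 is an ancestor of f858d1e.
Ancestors of f858d1e: {ca705e0, d720915, f858d1e}.
04e4ef3 is not among them, so fast-forward is not possible.

No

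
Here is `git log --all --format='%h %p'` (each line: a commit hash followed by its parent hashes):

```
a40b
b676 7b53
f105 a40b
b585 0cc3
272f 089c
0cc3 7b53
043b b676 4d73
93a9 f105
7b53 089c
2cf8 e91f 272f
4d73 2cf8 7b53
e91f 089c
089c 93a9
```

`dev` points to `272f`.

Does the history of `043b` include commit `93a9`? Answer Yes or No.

Yes

Ancestors of 043b (commits reachable by following parents): {043b, 089c, 272f, 2cf8, 4d73, 7b53, 93a9, a40b, b676, e91f, f105}.
93a9 is in that set, so it is an ancestor of 043b.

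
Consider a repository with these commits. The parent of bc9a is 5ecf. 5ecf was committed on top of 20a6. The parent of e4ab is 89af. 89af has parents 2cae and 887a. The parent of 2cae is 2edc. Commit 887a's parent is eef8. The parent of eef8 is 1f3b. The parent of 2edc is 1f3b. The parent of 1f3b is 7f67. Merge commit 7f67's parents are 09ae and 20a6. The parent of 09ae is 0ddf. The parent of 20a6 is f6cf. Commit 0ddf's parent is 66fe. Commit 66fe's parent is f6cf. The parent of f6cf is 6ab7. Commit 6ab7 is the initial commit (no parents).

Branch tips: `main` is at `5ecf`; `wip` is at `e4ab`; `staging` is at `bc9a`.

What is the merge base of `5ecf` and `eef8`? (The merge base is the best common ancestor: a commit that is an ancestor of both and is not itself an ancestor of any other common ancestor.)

20a6

Ancestors of 5ecf: {20a6, 5ecf, 6ab7, f6cf}.
Ancestors of eef8: {09ae, 0ddf, 1f3b, 20a6, 66fe, 6ab7, 7f67, eef8, f6cf}.
Common ancestors: {20a6, 6ab7, f6cf}.
Among these, 20a6 is not an ancestor of any other common ancestor — it is the merge base.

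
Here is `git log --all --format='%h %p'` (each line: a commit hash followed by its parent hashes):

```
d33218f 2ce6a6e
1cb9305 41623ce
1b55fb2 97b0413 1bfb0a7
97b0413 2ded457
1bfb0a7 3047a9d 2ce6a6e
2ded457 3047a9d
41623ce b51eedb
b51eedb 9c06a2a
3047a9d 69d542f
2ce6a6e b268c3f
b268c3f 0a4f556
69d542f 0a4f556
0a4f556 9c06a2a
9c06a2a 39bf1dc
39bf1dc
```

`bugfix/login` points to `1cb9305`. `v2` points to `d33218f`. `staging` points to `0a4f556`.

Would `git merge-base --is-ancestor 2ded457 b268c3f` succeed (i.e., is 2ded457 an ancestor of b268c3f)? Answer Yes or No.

No

Ancestors of b268c3f: {0a4f556, 39bf1dc, 9c06a2a, b268c3f}.
2ded457 is not in that set, so it is not an ancestor of b268c3f.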